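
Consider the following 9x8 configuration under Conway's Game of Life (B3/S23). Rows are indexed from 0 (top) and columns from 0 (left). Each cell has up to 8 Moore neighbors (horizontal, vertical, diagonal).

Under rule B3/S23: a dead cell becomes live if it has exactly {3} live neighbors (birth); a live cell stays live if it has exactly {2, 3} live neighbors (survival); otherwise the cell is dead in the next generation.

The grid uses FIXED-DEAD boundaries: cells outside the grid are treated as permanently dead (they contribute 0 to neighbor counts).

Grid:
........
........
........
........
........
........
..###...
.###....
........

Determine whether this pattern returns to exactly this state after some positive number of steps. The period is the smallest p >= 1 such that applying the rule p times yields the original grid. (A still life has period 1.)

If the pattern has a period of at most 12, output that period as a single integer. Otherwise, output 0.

Answer: 2

Derivation:
Simulating and comparing each generation to the original:
Gen 0 (original, given above): 6 live cells
Gen 1: 6 live cells, differs from original
Gen 2: 6 live cells, MATCHES original -> period = 2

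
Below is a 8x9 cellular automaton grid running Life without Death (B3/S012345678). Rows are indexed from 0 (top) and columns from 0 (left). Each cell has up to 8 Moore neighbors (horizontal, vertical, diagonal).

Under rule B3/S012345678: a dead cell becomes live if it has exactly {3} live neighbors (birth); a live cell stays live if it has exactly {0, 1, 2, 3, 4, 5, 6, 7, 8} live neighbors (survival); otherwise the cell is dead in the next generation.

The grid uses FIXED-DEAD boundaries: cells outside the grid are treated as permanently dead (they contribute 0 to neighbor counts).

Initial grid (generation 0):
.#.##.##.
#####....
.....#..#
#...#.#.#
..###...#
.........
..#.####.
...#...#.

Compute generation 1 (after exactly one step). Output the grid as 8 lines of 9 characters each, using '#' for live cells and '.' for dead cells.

Simulating step by step:
Generation 0 (given above): 27 live cells
Generation 1: 42 live cells
(generation 1 grid is the final answer)

Answer: ##.#####.
#####.##.
#.#..#.##
#...#.#.#
..####.##
..#...##.
..######.
...###.#.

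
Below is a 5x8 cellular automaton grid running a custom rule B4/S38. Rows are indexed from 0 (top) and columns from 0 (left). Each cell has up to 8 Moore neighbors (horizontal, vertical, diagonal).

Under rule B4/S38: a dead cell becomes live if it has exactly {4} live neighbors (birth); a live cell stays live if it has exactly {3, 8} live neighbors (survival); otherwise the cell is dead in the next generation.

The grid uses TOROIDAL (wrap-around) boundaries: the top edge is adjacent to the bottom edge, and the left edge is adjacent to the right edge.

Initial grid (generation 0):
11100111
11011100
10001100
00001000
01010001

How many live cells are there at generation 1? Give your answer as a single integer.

Answer: 10

Derivation:
Simulating step by step:
Generation 0 (given above): 18 live cells
Generation 1: 10 live cells
00010100
00110000
00010000
00001000
01100011
Population at generation 1: 10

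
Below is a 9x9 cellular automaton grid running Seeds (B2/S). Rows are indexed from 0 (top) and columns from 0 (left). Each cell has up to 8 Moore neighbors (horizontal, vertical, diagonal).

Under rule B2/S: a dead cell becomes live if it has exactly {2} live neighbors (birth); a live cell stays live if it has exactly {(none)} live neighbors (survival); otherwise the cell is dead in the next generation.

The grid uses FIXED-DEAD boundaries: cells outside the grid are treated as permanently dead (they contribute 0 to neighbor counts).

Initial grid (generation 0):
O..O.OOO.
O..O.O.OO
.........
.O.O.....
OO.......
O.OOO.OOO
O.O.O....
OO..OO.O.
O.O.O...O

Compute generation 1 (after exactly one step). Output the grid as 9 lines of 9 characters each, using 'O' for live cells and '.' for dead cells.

Simulating step by step:
Generation 0 (given above): 33 live cells
Generation 1: 17 live cells
(generation 1 grid is the final answer)

Answer: .OO......
.OO......
OO.O..OOO
.........
.....OO.O
.........
.........
......O.O
......OO.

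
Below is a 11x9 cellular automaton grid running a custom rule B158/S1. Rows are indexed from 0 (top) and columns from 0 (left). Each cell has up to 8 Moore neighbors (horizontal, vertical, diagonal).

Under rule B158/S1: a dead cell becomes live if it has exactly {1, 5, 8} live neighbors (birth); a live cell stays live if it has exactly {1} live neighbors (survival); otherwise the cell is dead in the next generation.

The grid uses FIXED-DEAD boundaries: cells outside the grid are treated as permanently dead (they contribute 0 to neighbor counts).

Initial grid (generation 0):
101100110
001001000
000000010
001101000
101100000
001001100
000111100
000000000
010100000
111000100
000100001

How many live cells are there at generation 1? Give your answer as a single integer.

Simulating step by step:
Generation 0 (given above): 29 live cells
Generation 1: 27 live cells
000000011
100001000
000000001
100000011
000000010
100110000
010000000
110000010
000111110
000001001
000111100
Population at generation 1: 27

Answer: 27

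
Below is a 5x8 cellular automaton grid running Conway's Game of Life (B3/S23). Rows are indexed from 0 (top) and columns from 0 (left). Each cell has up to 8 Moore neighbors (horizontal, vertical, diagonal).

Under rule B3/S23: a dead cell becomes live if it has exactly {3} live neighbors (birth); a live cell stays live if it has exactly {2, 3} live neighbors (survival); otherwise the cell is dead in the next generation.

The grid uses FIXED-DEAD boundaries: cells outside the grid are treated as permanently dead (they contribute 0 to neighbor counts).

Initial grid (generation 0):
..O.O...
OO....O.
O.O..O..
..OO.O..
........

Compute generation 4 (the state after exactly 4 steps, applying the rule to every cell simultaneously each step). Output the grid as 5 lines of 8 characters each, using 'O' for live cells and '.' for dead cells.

Answer: ........
O....OO.
O.O..OO.
O.O.....
.OO.....

Derivation:
Simulating step by step:
Generation 0 (given above): 11 live cells
Generation 1: 15 live cells
.O......
O.OO.O..
O.OOOOO.
.OOOO...
........
Generation 2: 10 live cells
.OO.....
O....OO.
O.....O.
.O......
..OO....
Generation 3: 11 live cells
.O......
O....OO.
OO...OO.
.OO.....
..O.....
Generation 4: 11 live cells
(generation 4 grid is the final answer)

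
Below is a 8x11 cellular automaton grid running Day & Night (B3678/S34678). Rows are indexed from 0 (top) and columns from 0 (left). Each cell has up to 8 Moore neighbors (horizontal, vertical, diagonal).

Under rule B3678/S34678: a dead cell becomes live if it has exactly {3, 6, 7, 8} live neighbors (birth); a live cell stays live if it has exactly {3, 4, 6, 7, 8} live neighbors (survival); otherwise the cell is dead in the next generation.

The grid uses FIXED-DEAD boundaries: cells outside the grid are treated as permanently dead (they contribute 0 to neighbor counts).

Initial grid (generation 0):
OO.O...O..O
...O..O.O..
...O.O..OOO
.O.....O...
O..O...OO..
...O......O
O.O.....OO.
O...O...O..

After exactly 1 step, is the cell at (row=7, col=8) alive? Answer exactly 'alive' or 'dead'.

Answer: dead

Derivation:
Simulating step by step:
Generation 0 (given above): 28 live cells
Generation 1: 21 live cells
..O........
........O.O
..O.O.O.OO.
..O.O.OO...
..O........
.OO....O...
.O.O.....O.
.O.......O.

Cell (7,8) at generation 1: 0 -> dead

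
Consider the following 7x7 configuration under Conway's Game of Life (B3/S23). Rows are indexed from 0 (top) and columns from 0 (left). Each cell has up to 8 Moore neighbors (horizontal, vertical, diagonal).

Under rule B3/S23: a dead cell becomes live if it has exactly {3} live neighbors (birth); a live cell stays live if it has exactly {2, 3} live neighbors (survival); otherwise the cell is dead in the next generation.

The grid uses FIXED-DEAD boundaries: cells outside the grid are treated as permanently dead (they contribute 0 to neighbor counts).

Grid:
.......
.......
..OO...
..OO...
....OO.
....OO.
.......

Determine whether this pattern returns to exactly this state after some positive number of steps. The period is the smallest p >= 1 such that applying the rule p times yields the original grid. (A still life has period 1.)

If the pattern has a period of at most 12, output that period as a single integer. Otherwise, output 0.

Simulating and comparing each generation to the original:
Gen 0 (original, given above): 8 live cells
Gen 1: 6 live cells, differs from original
Gen 2: 8 live cells, MATCHES original -> period = 2

Answer: 2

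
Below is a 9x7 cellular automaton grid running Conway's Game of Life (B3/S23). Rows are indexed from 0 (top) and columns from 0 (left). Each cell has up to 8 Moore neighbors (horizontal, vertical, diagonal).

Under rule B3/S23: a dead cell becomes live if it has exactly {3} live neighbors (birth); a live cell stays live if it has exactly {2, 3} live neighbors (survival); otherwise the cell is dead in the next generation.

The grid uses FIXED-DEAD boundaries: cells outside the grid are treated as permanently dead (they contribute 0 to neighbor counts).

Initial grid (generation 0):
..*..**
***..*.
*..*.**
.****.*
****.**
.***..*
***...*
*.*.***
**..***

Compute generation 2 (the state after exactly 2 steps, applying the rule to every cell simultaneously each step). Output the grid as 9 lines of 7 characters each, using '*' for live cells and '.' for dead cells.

Simulating step by step:
Generation 0 (given above): 40 live cells
Generation 1: 22 live cells
..*..**
*.**...
*.....*
.......
*.....*
....*.*
*...*.*
..*.*..
**.**.*
Generation 2: 19 live cells
(generation 2 grid is the final answer)

Answer: .***...
..**.**
.*.....
.......
.....*.
......*
....*..
*.*.*..
.*****.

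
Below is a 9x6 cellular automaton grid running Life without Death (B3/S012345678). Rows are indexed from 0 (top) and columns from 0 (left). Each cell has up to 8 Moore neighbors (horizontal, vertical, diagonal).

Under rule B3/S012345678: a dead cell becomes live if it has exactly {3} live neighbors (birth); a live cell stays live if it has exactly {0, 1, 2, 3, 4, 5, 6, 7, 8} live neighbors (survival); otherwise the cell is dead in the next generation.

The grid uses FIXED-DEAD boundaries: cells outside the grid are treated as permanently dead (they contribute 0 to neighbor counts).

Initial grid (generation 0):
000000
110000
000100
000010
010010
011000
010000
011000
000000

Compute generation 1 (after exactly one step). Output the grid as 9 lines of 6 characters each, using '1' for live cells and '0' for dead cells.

Simulating step by step:
Generation 0 (given above): 11 live cells
Generation 1: 16 live cells
(generation 1 grid is the final answer)

Answer: 000000
110000
000100
000110
011110
111000
110000
011000
000000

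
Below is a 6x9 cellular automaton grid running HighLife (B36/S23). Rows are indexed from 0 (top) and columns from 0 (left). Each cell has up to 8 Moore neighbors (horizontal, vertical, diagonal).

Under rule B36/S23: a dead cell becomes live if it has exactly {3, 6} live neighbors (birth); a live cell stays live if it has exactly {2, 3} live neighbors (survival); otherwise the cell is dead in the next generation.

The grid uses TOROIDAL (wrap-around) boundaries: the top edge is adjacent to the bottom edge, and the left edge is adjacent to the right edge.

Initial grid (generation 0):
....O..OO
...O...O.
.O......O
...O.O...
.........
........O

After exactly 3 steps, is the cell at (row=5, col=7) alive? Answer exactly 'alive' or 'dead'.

Simulating step by step:
Generation 0 (given above): 10 live cells
Generation 1: 8 live cells
.......OO
O......O.
..O.O....
.........
.........
.......OO
Generation 2: 5 live cells
O.....O..
.......O.
.........
.........
.........
.......OO
Generation 3: 3 live cells
......O..
.........
.........
.........
.........
.......OO

Cell (5,7) at generation 3: 1 -> alive

Answer: alive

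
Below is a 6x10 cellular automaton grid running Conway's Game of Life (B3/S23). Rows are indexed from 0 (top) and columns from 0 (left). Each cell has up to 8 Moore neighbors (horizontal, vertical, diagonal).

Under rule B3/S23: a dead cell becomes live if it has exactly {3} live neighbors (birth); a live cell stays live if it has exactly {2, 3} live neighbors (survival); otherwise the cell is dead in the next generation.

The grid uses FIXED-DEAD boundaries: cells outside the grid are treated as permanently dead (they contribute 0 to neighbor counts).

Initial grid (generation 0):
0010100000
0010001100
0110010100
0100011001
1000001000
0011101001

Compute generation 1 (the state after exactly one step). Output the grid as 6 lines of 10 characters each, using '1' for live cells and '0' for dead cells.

Answer: 0001000000
0010011100
0110010110
1110010100
0111101100
0001010000

Derivation:
Simulating step by step:
Generation 0 (given above): 20 live cells
Generation 1: 23 live cells
(generation 1 grid is the final answer)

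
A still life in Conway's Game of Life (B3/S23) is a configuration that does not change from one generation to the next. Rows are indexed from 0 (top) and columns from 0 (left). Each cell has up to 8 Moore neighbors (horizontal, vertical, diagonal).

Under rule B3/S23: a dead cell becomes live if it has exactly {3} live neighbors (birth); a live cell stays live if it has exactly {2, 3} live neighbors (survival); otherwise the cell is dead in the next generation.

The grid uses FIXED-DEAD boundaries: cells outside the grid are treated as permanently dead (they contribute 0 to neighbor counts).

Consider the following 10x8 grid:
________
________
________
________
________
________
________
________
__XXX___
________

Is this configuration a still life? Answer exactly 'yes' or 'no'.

Answer: no

Derivation:
Compute generation 1 and compare to generation 0 (given above):
Generation 1:
________
________
________
________
________
________
________
___X____
___X____
___X____
Cell (7,3) differs: gen0=0 vs gen1=1 -> NOT a still life.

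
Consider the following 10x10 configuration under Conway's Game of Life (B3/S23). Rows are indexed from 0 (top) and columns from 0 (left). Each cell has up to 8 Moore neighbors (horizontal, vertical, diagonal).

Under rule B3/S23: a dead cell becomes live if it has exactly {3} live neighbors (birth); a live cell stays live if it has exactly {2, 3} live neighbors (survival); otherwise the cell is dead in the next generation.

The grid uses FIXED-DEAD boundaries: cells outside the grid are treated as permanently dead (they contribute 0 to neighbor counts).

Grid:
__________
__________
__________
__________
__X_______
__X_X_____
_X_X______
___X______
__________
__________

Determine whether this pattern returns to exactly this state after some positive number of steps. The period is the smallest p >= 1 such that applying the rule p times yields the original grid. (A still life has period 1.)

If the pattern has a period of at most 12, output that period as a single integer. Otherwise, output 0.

Simulating and comparing each generation to the original:
Gen 0 (original, given above): 6 live cells
Gen 1: 6 live cells, differs from original
Gen 2: 6 live cells, MATCHES original -> period = 2

Answer: 2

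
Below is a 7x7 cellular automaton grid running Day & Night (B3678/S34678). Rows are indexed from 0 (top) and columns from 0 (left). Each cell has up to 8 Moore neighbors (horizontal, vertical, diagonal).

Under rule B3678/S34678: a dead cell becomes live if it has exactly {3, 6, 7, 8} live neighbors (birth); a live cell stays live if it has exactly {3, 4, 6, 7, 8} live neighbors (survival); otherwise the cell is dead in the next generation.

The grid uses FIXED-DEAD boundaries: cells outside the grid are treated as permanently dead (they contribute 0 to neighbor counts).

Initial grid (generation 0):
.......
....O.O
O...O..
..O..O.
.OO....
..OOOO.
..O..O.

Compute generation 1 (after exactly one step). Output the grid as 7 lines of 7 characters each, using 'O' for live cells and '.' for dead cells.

Simulating step by step:
Generation 0 (given above): 14 live cells
Generation 1: 9 live cells
(generation 1 grid is the final answer)

Answer: .......
.....O.
...O...
...O...
.OO..O.
..OOO..
.......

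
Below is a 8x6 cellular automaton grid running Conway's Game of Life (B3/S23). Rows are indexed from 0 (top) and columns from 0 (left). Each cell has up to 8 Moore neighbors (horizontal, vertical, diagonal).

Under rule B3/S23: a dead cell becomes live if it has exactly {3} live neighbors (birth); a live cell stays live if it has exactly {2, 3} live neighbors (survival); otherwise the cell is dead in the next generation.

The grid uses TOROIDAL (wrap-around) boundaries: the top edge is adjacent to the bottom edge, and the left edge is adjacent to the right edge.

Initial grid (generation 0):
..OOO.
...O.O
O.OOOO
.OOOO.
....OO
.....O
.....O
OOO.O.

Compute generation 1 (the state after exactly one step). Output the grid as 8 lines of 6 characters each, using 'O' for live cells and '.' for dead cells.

Answer: O.....
OO....
O.....
.O....
O.O..O
O....O
.O..OO
OOO.O.

Derivation:
Simulating step by step:
Generation 0 (given above): 22 live cells
Generation 1: 17 live cells
(generation 1 grid is the final answer)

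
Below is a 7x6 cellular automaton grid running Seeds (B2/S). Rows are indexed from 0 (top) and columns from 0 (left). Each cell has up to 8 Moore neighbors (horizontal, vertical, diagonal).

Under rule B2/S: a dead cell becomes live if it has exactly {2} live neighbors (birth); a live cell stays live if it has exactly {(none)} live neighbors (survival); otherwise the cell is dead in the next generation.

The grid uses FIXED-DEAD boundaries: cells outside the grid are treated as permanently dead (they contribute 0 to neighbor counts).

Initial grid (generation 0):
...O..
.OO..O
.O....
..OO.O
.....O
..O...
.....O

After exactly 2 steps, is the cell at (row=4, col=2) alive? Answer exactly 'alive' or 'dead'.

Answer: alive

Derivation:
Simulating step by step:
Generation 0 (given above): 11 live cells
Generation 1: 11 live cells
.O..O.
O..OO.
O....O
.O....
.O....
....OO
......
Generation 2: 13 live cells
O.O..O
..O...
..OO..
..O...
O.O.OO
......
....OO

Cell (4,2) at generation 2: 1 -> alive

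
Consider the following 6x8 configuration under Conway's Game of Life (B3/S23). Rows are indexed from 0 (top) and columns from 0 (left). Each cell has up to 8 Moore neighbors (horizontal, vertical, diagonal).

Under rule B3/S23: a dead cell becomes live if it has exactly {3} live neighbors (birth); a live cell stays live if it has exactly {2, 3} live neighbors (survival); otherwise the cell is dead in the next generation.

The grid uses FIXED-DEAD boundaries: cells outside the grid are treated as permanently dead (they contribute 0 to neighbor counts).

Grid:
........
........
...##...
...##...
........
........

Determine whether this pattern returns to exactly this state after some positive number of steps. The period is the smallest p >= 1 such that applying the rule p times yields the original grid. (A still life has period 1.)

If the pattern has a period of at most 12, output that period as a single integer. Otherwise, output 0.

Simulating and comparing each generation to the original:
Gen 0 (original, given above): 4 live cells
Gen 1: 4 live cells, MATCHES original -> period = 1

Answer: 1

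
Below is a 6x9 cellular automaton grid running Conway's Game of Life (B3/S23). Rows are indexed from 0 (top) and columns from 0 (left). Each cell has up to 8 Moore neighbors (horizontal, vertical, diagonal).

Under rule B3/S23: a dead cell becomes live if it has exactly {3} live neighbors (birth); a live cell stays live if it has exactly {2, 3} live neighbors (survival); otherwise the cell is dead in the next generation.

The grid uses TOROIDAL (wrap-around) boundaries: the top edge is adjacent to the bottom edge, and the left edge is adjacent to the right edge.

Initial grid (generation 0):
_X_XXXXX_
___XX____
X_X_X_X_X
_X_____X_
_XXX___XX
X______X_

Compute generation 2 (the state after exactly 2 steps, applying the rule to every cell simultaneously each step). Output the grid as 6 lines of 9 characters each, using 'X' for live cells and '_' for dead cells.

Simulating step by step:
Generation 0 (given above): 22 live cells
Generation 1: 23 live cells
__XX_XXXX
XX______X
XXX_XX_XX
______X__
_XX___XX_
X____X___
Generation 2: 18 live cells
(generation 2 grid is the final answer)

Answer: __X_XXXX_
_________
__X__XXX_
___X_____
_X___XXX_
X__XXX___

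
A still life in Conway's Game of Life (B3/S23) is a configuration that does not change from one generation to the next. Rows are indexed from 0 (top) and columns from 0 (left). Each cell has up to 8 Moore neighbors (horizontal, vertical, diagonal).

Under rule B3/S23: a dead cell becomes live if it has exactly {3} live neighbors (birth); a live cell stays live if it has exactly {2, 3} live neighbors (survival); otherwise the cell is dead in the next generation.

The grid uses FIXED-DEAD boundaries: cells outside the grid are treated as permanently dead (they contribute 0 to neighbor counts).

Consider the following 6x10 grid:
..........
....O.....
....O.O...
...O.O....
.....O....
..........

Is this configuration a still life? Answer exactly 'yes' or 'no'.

Answer: no

Derivation:
Compute generation 1 and compare to generation 0 (given above):
Generation 1:
..........
.....O....
...OO.....
.....OO...
....O.....
..........
Cell (1,4) differs: gen0=1 vs gen1=0 -> NOT a still life.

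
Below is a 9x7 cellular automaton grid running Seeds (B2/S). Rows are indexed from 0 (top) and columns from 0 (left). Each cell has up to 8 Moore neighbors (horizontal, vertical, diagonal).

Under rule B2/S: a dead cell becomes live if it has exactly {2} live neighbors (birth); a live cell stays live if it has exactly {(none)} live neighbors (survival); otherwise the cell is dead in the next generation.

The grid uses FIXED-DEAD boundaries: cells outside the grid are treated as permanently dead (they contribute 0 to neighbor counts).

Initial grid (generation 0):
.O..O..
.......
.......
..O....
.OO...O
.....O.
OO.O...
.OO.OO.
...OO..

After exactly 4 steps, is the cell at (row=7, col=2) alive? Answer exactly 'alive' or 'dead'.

Simulating step by step:
Generation 0 (given above): 16 live cells
Generation 1: 8 live cells
.......
.......
.......
...O...
...O.O.
...OO.O
......O
.......
.O.....
Generation 2: 5 live cells
.......
.......
.......
..O....
......O
..O....
...OO..
.......
.......
Generation 3: 8 live cells
.......
.......
.......
.......
.OOO...
....OO.
..O....
...OO..
.......
Generation 4: 6 live cells
.......
.......
.......
.O.O...
.....O.
.......
.......
..O....
...OO..

Cell (7,2) at generation 4: 1 -> alive

Answer: alive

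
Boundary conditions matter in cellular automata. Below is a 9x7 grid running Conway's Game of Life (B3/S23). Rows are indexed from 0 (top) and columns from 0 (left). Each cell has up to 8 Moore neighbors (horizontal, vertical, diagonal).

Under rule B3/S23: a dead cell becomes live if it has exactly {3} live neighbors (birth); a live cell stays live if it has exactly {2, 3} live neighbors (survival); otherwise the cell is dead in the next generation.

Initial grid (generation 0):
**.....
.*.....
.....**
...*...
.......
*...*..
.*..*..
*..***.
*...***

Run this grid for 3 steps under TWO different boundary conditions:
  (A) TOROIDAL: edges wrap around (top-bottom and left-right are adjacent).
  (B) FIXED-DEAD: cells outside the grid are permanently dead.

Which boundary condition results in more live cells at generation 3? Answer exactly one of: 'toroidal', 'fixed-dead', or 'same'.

Answer: toroidal

Derivation:
Under TOROIDAL boundary, generation 3:
*.....*
.*.....
.......
.......
.......
**.....
.**...*
.....**
..*...*
Population = 12

Under FIXED-DEAD boundary, generation 3:
**.....
**.....
.......
.......
.......
.*.....
*.*....
*......
.*.....
Population = 9

Comparison: toroidal=12, fixed-dead=9 -> toroidal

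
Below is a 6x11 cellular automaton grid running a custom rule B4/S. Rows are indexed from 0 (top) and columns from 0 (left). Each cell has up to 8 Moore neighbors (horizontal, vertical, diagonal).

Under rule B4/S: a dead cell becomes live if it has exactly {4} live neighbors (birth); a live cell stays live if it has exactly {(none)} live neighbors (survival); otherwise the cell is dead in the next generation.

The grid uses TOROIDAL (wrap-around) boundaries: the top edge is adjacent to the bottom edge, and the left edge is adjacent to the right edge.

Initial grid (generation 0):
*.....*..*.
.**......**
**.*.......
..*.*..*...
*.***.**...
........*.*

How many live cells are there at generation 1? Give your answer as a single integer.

Answer: 1

Derivation:
Simulating step by step:
Generation 0 (given above): 21 live cells
Generation 1: 1 live cells
...........
...........
...........
...........
...........
.......*...
Population at generation 1: 1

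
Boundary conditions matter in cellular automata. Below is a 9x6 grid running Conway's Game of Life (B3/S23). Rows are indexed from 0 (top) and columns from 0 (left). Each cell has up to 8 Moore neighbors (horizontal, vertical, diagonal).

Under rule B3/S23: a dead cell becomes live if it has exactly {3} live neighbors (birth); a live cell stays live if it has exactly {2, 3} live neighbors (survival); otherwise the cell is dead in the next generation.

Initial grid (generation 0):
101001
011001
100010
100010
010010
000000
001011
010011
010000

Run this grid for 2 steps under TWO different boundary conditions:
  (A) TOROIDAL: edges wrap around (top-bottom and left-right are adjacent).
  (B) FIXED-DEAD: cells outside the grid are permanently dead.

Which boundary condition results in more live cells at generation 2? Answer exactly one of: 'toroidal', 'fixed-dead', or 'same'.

Under TOROIDAL boundary, generation 2:
000001
011000
100000
111100
001000
000100
010000
000000
000000
Population = 11

Under FIXED-DEAD boundary, generation 2:
011010
001001
100000
111101
001000
000101
000000
001001
001110
Population = 19

Comparison: toroidal=11, fixed-dead=19 -> fixed-dead

Answer: fixed-dead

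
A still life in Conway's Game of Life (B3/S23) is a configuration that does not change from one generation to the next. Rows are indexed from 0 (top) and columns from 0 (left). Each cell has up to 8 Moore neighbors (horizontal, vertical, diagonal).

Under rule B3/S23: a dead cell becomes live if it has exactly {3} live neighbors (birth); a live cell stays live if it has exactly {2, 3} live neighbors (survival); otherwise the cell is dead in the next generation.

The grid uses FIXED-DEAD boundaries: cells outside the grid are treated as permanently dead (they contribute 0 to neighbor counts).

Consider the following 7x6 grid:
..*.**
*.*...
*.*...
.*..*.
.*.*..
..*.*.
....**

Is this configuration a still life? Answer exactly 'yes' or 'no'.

Compute generation 1 and compare to generation 0 (given above):
Generation 1:
.*.*..
..*...
*.**..
**.*..
.*.**.
..*.**
...***
Cell (0,1) differs: gen0=0 vs gen1=1 -> NOT a still life.

Answer: no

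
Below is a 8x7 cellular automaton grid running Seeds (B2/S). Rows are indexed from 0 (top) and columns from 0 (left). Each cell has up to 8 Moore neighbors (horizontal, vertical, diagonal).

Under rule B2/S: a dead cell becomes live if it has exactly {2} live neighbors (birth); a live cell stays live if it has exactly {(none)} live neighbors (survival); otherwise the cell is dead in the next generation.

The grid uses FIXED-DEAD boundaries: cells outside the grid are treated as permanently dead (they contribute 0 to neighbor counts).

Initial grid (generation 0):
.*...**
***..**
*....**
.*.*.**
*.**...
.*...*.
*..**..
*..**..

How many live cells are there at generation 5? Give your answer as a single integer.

Answer: 6

Derivation:
Simulating step by step:
Generation 0 (given above): 26 live cells
Generation 1: 5 live cells
....*..
.......
...*...
.......
.......
.......
.......
.**..*.
Generation 2: 4 live cells
.......
...**..
.......
.......
.......
.......
.**....
.......
Generation 3: 8 live cells
...**..
.......
...**..
.......
.......
.**....
.......
.**....
Generation 4: 8 live cells
.......
..*..*.
.......
...**..
.**....
.......
*..*...
.......
Generation 5: 6 live cells
.......
.......
..*..*.
.*.....
....*..
*..*...
.......
.......
Population at generation 5: 6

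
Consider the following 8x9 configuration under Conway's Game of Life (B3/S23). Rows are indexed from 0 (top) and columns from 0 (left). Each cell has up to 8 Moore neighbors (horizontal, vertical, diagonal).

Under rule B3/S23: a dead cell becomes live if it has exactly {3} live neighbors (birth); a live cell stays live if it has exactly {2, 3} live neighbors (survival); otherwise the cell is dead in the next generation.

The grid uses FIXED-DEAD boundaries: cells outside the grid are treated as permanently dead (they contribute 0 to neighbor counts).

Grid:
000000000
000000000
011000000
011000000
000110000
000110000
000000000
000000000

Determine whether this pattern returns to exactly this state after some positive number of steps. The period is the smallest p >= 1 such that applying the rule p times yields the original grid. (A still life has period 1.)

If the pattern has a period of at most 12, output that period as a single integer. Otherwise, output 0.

Simulating and comparing each generation to the original:
Gen 0 (original, given above): 8 live cells
Gen 1: 6 live cells, differs from original
Gen 2: 8 live cells, MATCHES original -> period = 2

Answer: 2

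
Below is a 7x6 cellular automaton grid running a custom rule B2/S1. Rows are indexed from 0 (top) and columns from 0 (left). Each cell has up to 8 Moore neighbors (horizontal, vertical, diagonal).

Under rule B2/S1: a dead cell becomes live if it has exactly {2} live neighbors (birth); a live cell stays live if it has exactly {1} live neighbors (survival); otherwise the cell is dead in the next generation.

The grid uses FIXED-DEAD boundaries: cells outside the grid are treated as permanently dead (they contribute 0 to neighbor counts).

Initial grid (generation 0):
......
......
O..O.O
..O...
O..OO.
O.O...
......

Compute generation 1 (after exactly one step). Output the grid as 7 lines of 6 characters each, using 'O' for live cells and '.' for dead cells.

Answer: ......
....O.
.OOOO.
O....O
O...O.
O.O.O.
.O....

Derivation:
Simulating step by step:
Generation 0 (given above): 9 live cells
Generation 1: 13 live cells
(generation 1 grid is the final answer)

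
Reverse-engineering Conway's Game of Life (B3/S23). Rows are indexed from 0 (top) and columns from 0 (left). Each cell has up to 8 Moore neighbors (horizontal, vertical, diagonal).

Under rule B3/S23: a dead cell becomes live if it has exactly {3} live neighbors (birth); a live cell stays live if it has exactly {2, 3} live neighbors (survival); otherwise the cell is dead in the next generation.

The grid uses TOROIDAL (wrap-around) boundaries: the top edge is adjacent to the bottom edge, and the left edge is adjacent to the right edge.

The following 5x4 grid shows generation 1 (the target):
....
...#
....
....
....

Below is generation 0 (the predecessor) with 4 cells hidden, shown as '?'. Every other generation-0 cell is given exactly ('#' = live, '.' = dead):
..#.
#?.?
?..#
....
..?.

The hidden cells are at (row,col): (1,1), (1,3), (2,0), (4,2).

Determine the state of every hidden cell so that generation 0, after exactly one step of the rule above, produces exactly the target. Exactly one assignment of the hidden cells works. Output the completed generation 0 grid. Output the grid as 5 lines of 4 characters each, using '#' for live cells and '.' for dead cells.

Hidden generation-0 cells (in order): (1,1), (1,3), (2,0), (4,2).
A hidden cell only influences target cells in its own 3x3 neighborhood. Try each of the 2^4 = 16 assignments, step the completed generation 0 forward once under B3/S23, and compare with the target:
  (1,1)=. (1,3)=. (2,0)=. (4,2)=. -> step reproduces the target at every cell -> ACCEPT
  (1,1)=. (1,3)=. (2,0)=. (4,2)=# -> step gives (0,1)='#' but target has '.' -> reject
  (1,1)=. (1,3)=. (2,0)=# (4,2)=. -> step gives (1,0)='#' but target has '.' -> reject
  (1,1)=. (1,3)=. (2,0)=# (4,2)=# -> step gives (0,1)='#' but target has '.' -> reject
  (1,1)=. (1,3)=# (2,0)=. (4,2)=. -> step gives (0,3)='#' but target has '.' -> reject
  (1,1)=. (1,3)=# (2,0)=. (4,2)=# -> step gives (0,1)='#' but target has '.' -> reject
  (1,1)=. (1,3)=# (2,0)=# (4,2)=. -> step gives (0,3)='#' but target has '.' -> reject
  (1,1)=. (1,3)=# (2,0)=# (4,2)=# -> step gives (0,1)='#' but target has '.' -> reject
  (1,1)=# (1,3)=. (2,0)=. (4,2)=. -> step gives (0,1)='#' but target has '.' -> reject
  (1,1)=# (1,3)=. (2,0)=. (4,2)=# -> step gives (0,2)='#' but target has '.' -> reject
  (1,1)=# (1,3)=. (2,0)=# (4,2)=. -> step gives (0,1)='#' but target has '.' -> reject
  (1,1)=# (1,3)=. (2,0)=# (4,2)=# -> step gives (0,2)='#' but target has '.' -> reject
  (1,1)=# (1,3)=# (2,0)=. (4,2)=. -> step gives (0,0)='#' but target has '.' -> reject
  (1,1)=# (1,3)=# (2,0)=. (4,2)=# -> step gives (0,0)='#' but target has '.' -> reject
  (1,1)=# (1,3)=# (2,0)=# (4,2)=. -> step gives (0,0)='#' but target has '.' -> reject
  (1,1)=# (1,3)=# (2,0)=# (4,2)=# -> step gives (0,0)='#' but target has '.' -> reject
Unique solution: (1,1)=dead, (1,3)=dead, (2,0)=dead, (4,2)=dead.
Check: live-neighbor counts of every cell in the completed generation 0:
1202
1223
2111
1011
0111
Applying B3/S23 to generation 0 with these counts gives:
....
...#
....
....
....
which matches the target exactly.

Answer: ..#.
#...
...#
....
....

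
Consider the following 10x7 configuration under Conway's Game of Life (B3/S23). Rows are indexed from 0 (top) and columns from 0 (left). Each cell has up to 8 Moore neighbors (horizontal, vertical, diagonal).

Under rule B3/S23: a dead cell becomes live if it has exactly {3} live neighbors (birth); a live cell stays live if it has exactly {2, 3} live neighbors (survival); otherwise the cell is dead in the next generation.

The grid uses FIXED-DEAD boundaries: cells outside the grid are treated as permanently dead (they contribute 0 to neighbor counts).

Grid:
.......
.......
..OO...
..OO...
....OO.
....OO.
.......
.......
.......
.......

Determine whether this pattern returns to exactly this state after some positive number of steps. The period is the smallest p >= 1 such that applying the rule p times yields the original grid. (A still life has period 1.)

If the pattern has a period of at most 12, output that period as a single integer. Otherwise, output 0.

Answer: 2

Derivation:
Simulating and comparing each generation to the original:
Gen 0 (original, given above): 8 live cells
Gen 1: 6 live cells, differs from original
Gen 2: 8 live cells, MATCHES original -> period = 2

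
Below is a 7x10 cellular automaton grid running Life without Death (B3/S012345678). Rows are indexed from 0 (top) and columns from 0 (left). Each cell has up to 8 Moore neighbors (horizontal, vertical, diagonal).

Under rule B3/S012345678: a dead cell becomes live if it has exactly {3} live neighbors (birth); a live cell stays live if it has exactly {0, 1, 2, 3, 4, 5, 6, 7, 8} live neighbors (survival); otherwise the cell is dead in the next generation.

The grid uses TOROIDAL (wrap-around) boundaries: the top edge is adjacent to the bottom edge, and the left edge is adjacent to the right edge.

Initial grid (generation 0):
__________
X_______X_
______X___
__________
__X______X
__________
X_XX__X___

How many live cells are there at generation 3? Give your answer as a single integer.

Simulating step by step:
Generation 0 (given above): 9 live cells
Generation 1: 14 live cells
_X_______X
X_______X_
______X___
__________
__X______X
_XXX______
X_XX__X___
Generation 2: 19 live cells
_XX______X
X_______XX
______X___
__________
_XXX_____X
XXXX______
X_XX__X___
Generation 3: 27 live cells
_XXX____XX
XX______XX
______X__X
__X_______
_XXX_____X
XXXXX____X
X_XX__X__X
Population at generation 3: 27

Answer: 27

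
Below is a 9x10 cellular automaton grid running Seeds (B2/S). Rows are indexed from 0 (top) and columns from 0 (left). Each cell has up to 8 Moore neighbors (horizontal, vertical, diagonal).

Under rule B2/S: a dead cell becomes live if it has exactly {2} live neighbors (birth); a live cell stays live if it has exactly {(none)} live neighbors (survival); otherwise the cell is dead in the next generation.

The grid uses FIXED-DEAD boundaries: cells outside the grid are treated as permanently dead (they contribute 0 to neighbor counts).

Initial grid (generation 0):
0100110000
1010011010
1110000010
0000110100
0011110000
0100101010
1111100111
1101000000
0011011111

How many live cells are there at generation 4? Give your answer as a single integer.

Answer: 9

Derivation:
Simulating step by step:
Generation 0 (given above): 41 live cells
Generation 1: 12 live cells
1011000100
0000000001
0000000001
1000000010
0100000010
0000000000
0000001000
0000000000
1000000000
Generation 2: 11 live cells
0100000010
0111000000
0000000000
0100000100
1000000101
0000000100
0000000000
0000000000
0000000000
Generation 3: 9 live cells
1001000000
1000000000
1001000000
1000001000
0100000000
0000001000
0000000000
0000000000
0000000000
Generation 4: 9 live cells
0100000000
0011100000
0000000000
0010000000
1000011100
0000000000
0000000000
0000000000
0000000000
Population at generation 4: 9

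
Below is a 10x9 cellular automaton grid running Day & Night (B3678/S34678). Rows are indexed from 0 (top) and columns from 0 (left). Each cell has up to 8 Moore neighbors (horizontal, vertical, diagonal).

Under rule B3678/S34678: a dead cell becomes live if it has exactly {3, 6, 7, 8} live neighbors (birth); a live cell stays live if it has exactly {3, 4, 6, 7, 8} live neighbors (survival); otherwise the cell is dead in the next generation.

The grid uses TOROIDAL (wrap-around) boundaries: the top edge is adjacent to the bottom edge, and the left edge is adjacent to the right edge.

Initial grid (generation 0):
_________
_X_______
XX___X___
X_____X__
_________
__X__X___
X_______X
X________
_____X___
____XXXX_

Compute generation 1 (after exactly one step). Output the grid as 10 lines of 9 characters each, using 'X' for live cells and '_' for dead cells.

Simulating step by step:
Generation 0 (given above): 16 live cells
Generation 1: 12 live cells
(generation 1 grid is the final answer)

Answer: _____XX__
X________
XX_______
_X_______
_________
_________
_X_______
________X
____XX___
_____XX__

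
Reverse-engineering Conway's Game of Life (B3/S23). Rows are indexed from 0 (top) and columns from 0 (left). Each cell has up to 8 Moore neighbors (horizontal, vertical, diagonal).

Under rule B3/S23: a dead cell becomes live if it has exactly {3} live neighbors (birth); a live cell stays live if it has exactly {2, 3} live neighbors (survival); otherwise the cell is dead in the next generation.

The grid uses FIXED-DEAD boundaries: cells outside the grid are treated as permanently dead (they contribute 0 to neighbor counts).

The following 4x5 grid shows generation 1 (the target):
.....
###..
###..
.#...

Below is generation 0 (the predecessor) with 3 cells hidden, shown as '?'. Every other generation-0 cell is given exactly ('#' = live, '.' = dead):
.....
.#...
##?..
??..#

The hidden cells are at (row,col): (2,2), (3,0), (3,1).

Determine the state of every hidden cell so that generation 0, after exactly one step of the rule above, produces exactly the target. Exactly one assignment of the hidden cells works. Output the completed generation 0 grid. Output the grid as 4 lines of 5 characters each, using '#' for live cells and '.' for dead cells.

Hidden generation-0 cells (in order): (2,2), (3,0), (3,1).
A hidden cell only influences target cells in its own 3x3 neighborhood. Try each of the 2^3 = 8 assignments, step the completed generation 0 forward once under B3/S23, and compare with the target:
  (2,2)=. (3,0)=. (3,1)=. -> step gives (1,2)='.' but target has '#' -> reject
  (2,2)=. (3,0)=. (3,1)=# -> step gives (1,2)='.' but target has '#' -> reject
  (2,2)=. (3,0)=# (3,1)=. -> step gives (1,2)='.' but target has '#' -> reject
  (2,2)=. (3,0)=# (3,1)=# -> step gives (1,2)='.' but target has '#' -> reject
  (2,2)=# (3,0)=. (3,1)=. -> step reproduces the target at every cell -> ACCEPT
  (2,2)=# (3,0)=. (3,1)=# -> step gives (2,1)='.' but target has '#' -> reject
  (2,2)=# (3,0)=# (3,1)=. -> step gives (2,1)='.' but target has '#' -> reject
  (2,2)=# (3,0)=# (3,1)=# -> step gives (2,0)='.' but target has '#' -> reject
Unique solution: (2,2)=live, (3,0)=dead, (3,1)=dead.
Check: live-neighbor counts of every cell in the completed generation 0:
11100
33310
23221
23220
Applying B3/S23 to generation 0 with these counts gives:
.....
###..
###..
.#...
which matches the target exactly.

Answer: .....
.#...
###..
....#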